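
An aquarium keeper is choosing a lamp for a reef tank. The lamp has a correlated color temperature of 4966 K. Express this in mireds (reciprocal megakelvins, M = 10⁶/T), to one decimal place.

201.4 mireds

M = 10⁶ / 4966 = 201.369 → 201.4 mireds.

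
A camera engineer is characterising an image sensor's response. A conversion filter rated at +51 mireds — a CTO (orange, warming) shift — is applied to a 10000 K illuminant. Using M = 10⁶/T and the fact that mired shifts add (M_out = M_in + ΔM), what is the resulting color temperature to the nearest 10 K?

6620 K

M_in = 10⁶/10000 = 100.00 mireds.
M_out = 100.00 + (+51) = 151.00 mireds.
T_out = 10⁶/151.00 = 6622.5 K → 6620 K.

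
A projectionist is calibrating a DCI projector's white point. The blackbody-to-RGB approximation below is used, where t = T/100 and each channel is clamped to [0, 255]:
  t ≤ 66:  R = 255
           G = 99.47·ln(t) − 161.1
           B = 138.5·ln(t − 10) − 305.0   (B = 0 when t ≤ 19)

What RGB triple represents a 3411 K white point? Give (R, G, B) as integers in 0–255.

t = 3411/100 = 34.11; the t ≤ 66 branch applies.
R = 255 by definition for t ≤ 66.
G = 99.47·ln 34.11 − 161.1 = 99.47·3.5296 − 161.1 = 189.988.
B = 138.5·ln(34.11 − 10) − 305.0 = 138.5·ln 24.11 − 305.0 = 138.5·3.1826 − 305.0 = 135.794.
Rounded: (255, 190, 136).

(255, 190, 136)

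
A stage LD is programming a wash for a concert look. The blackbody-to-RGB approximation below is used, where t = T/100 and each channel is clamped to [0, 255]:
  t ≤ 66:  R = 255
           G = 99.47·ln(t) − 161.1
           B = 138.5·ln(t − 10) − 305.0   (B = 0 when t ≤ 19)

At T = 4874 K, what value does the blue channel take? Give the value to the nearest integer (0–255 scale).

t = 4874/100 = 48.74; the t ≤ 66 branch applies.
B = 138.5·ln(48.74 − 10) − 305.0 = 138.5·ln 38.74 − 305.0 = 138.5·3.6569 − 305.0 = 201.477.
Rounded: 201.

201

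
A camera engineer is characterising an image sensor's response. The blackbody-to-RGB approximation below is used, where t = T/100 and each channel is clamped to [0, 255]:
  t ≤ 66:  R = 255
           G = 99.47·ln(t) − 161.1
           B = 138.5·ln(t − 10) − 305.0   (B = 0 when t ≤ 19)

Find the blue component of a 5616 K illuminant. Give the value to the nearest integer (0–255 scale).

t = 5616/100 = 56.16; the t ≤ 66 branch applies.
B = 138.5·ln(56.16 − 10) − 305.0 = 138.5·ln 46.16 − 305.0 = 138.5·3.8321 − 305.0 = 225.748.
Rounded: 226.

226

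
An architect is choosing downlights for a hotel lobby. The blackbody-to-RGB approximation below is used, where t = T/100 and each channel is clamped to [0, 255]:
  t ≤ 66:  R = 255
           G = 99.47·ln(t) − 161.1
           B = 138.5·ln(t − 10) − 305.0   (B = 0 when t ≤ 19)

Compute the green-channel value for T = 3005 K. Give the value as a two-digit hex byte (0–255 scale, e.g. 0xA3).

t = 3005/100 = 30.05; the t ≤ 66 branch applies.
G = 99.47·ln 30.05 − 161.1 = 99.47·3.4029 − 161.1 = 177.383.
Rounded: 177; in hex, 0xB1.

0xB1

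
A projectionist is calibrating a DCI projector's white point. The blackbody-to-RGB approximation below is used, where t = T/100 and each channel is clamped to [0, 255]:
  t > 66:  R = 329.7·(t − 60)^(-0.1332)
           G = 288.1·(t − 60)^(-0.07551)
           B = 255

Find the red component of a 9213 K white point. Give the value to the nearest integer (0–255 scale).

208

t = 9213/100 = 92.13; the t > 66 branch applies.
R = 329.7·(92.13 − 60)^(-0.1332) = 329.7·32.13^(-0.1332) = 329.7·0.62991 = 207.682.
Rounded: 208.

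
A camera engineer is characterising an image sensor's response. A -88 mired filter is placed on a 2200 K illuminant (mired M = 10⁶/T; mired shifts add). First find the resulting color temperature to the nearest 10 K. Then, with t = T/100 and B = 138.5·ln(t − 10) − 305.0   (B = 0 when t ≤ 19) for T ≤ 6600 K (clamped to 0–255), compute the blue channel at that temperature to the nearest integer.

M_in = 10⁶/2200 = 454.55; M_out = 454.55 + (-88) = 366.55.
T_out = 10⁶/366.55 = 2728.2 K → 2730 K; t = 27.3.
B = 138.5·ln(27.3 − 10) − 305.0 = 138.5·ln 17.3 − 305.0 = 138.5·2.8507 − 305.0 = 89.823.
Rounded: 90.

90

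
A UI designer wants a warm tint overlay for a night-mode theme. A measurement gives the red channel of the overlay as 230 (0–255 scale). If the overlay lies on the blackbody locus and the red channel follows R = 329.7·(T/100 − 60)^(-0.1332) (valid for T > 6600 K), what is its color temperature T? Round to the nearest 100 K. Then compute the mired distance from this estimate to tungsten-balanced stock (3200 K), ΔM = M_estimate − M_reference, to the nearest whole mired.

-179 mireds

(t − 60)^(-0.1332) = 230/329.7 = 0.69760.
t − 60 = 0.69760^(1/-0.1332) = 0.69760^(-7.508) = 14.932, so t = 74.932.
T = 100·t = 7493 K → 7500 K to the nearest 100 K.
M_estimate = 10⁶/7500 = 133.33; M_reference = 10⁶/3200 = 312.50.
ΔM = 133.33 − 312.50 = -179.17 → -179 mireds.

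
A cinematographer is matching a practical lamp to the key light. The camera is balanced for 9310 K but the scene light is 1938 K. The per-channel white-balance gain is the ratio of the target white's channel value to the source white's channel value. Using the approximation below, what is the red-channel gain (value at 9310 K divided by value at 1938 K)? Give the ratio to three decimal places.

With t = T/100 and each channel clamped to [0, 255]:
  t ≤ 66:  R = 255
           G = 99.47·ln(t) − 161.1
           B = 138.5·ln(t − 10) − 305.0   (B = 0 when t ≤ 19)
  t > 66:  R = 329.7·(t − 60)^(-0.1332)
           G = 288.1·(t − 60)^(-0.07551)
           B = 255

0.811

At 1938 K (t = 19.38):
  R = 255 by definition for t ≤ 66.
At 9310 K (t = 93.1):
  R = 329.7·(93.1 − 60)^(-0.1332) = 329.7·33.1^(-0.1332) = 329.7·0.62742 = 206.861.
Gain = 206.861 / 255.000 = 0.8112 → 0.811.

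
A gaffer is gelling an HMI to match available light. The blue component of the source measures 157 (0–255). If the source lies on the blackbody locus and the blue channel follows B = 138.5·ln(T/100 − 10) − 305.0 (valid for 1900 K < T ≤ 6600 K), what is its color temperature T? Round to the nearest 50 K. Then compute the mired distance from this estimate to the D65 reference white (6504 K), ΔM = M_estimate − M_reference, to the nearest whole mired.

+109 mireds

ln(t − 10) = (157 + 305.0) / 138.5 = 3.3357.
t − 10 = e^3.3357 = 28.099, so t = 38.099.
T = 100·t = 3810 K → 3800 K to the nearest 50 K.
M_estimate = 10⁶/3800 = 263.16; M_reference = 10⁶/6504 = 153.75.
ΔM = 263.16 − 153.75 = 109.41 → +109 mireds.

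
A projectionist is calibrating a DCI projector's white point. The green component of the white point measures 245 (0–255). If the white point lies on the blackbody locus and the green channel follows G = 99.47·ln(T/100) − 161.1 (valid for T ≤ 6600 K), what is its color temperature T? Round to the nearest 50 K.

ln t = (245 + 161.1) / 99.47 = 4.0826.
t = e^4.0826 = 59.302.
T = 100·t = 5930 K → 5950 K to the nearest 50 K.

5950 K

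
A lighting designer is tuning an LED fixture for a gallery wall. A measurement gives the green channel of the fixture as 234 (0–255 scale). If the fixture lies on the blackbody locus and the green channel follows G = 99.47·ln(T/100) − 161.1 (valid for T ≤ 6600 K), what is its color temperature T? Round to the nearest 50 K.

ln t = (234 + 161.1) / 99.47 = 3.9721.
t = e^3.9721 = 53.093.
T = 100·t = 5309 K → 5300 K to the nearest 50 K.

5300 K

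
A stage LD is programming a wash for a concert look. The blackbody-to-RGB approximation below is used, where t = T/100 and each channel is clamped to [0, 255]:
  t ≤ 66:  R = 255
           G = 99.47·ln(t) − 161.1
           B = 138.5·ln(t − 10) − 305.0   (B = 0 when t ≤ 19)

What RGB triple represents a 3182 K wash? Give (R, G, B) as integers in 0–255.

(255, 183, 122)

t = 3182/100 = 31.82; the t ≤ 66 branch applies.
R = 255 by definition for t ≤ 66.
G = 99.47·ln 31.82 − 161.1 = 99.47·3.4601 − 161.1 = 183.076.
B = 138.5·ln(31.82 − 10) − 305.0 = 138.5·ln 21.82 − 305.0 = 138.5·3.0828 − 305.0 = 121.972.
Rounded: (255, 183, 122).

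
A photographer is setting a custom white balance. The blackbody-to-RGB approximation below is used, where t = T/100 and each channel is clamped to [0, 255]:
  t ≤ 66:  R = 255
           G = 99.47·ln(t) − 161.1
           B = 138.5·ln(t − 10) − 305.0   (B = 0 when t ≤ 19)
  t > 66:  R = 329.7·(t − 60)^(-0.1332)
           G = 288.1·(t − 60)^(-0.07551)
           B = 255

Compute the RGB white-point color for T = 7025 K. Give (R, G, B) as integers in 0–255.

t = 7025/100 = 70.25; the t > 66 branch applies.
R = 329.7·(70.25 − 60)^(-0.1332) = 329.7·10.25^(-0.1332) = 329.7·0.73345 = 241.819.
G = 288.1·(70.25 − 60)^(-0.07551) = 288.1·10.25^(-0.07551) = 288.1·0.83884 = 241.670.
B = 255 by definition for t > 66.
Rounded: (242, 242, 255).

(242, 242, 255)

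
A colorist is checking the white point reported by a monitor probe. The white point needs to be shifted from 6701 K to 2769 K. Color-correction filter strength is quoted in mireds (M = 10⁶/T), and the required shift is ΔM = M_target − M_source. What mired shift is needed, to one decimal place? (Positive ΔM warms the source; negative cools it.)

M_source = 10⁶/6701 = 149.231; M_target = 10⁶/2769 = 361.141.
ΔM = 361.141 − 149.231 = 211.910 → +211.9 mireds, a warming shift.

+211.9 mireds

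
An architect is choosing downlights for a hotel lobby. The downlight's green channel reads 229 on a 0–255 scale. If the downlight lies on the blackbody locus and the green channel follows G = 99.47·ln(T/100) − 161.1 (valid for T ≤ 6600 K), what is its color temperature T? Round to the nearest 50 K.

ln t = (229 + 161.1) / 99.47 = 3.9218.
t = e^3.9218 = 50.491.
T = 100·t = 5049 K → 5050 K to the nearest 50 K.

5050 K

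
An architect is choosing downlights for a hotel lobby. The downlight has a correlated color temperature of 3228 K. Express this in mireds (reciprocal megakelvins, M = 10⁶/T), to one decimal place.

M = 10⁶ / 3228 = 309.789 → 309.8 mireds.

309.8 mireds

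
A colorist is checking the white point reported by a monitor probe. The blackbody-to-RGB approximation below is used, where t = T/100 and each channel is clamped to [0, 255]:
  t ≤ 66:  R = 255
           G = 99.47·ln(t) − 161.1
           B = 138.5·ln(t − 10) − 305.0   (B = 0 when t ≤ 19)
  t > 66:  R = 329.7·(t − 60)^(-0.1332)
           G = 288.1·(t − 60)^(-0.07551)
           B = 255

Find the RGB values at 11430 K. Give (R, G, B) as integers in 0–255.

t = 11430/100 = 114.3; the t > 66 branch applies.
R = 329.7·(114.3 − 60)^(-0.1332) = 329.7·54.3^(-0.1332) = 329.7·0.58739 = 193.662.
G = 288.1·(114.3 − 60)^(-0.07551) = 288.1·54.3^(-0.07551) = 288.1·0.73961 = 213.083.
B = 255 by definition for t > 66.
Rounded: (194, 213, 255).

(194, 213, 255)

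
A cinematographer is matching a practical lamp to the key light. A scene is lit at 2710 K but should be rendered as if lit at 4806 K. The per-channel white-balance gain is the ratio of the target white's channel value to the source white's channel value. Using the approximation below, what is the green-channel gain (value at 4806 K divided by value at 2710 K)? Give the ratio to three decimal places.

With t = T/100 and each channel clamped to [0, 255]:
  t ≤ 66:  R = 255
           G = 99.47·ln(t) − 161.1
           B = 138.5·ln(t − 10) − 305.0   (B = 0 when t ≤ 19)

At 2710 K (t = 27.1):
  G = 99.47·ln 27.1 − 161.1 = 99.47·3.2995 − 161.1 = 167.105.
At 4806 K (t = 48.06):
  G = 99.47·ln 48.06 − 161.1 = 99.47·3.8725 − 161.1 = 224.093.
Gain = 224.093 / 167.105 = 1.3410 → 1.341.

1.341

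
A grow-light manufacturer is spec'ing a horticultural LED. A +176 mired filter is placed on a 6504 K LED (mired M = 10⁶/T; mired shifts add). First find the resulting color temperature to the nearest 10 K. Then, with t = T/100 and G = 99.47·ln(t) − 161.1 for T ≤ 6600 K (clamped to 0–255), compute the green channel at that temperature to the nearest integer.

178

M_in = 10⁶/6504 = 153.75; M_out = 153.75 + (+176) = 329.75.
T_out = 10⁶/329.75 = 3032.6 K → 3030 K; t = 30.3.
G = 99.47·ln 30.3 − 161.1 = 99.47·3.4111 − 161.1 = 178.207.
Rounded: 178.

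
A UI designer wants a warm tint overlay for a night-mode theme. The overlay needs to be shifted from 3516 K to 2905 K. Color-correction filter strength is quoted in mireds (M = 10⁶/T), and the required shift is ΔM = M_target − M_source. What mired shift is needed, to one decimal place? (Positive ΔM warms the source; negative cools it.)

+59.8 mireds

M_source = 10⁶/3516 = 284.414; M_target = 10⁶/2905 = 344.234.
ΔM = 344.234 − 284.414 = 59.820 → +59.8 mireds, a warming shift.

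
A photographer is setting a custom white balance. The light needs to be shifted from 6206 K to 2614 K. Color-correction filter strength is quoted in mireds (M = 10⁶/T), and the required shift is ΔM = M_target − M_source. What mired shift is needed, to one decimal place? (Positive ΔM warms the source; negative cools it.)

M_source = 10⁶/6206 = 161.134; M_target = 10⁶/2614 = 382.555.
ΔM = 382.555 − 161.134 = 221.421 → +221.4 mireds, a warming shift.

+221.4 mireds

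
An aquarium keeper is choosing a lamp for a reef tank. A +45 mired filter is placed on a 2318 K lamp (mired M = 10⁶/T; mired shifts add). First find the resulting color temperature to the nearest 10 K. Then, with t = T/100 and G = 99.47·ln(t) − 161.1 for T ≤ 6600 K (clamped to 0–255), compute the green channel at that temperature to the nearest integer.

142

M_in = 10⁶/2318 = 431.41; M_out = 431.41 + (+45) = 476.41.
T_out = 10⁶/476.41 = 2099.0 K → 2100 K; t = 21.
G = 99.47·ln 21 − 161.1 = 99.47·3.0445 − 161.1 = 141.739.
Rounded: 142.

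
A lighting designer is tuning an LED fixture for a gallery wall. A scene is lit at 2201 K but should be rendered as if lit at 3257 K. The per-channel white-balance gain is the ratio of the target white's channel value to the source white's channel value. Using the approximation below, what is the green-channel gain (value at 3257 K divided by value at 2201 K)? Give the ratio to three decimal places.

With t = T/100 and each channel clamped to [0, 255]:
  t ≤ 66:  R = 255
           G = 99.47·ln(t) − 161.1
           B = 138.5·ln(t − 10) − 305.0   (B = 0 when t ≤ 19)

At 2201 K (t = 22.01):
  G = 99.47·ln 22.01 − 161.1 = 99.47·3.0915 − 161.1 = 146.411.
At 3257 K (t = 32.57):
  G = 99.47·ln 32.57 − 161.1 = 99.47·3.4834 − 161.1 = 185.393.
Gain = 185.393 / 146.411 = 1.2662 → 1.266.

1.266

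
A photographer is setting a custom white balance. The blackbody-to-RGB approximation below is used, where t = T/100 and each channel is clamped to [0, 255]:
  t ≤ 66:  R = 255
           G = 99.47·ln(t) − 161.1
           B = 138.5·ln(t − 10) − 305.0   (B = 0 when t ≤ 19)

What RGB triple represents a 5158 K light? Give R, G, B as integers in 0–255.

t = 5158/100 = 51.58; the t ≤ 66 branch applies.
R = 255 by definition for t ≤ 66.
G = 99.47·ln 51.58 − 161.1 = 99.47·3.9431 − 161.1 = 231.124.
B = 138.5·ln(51.58 − 10) − 305.0 = 138.5·ln 41.58 − 305.0 = 138.5·3.7276 − 305.0 = 211.275.
Rounded: (255, 231, 211).

R=255, G=231, B=211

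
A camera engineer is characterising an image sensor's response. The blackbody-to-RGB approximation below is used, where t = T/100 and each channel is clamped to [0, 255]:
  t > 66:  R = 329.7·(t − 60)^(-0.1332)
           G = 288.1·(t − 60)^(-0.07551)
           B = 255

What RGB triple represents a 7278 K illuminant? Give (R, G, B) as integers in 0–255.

(235, 238, 255)

t = 7278/100 = 72.78; the t > 66 branch applies.
R = 329.7·(72.78 − 60)^(-0.1332) = 329.7·12.78^(-0.1332) = 329.7·0.71221 = 234.817.
G = 288.1·(72.78 − 60)^(-0.07551) = 288.1·12.78^(-0.07551) = 288.1·0.82498 = 237.678.
B = 255 by definition for t > 66.
Rounded: (235, 238, 255).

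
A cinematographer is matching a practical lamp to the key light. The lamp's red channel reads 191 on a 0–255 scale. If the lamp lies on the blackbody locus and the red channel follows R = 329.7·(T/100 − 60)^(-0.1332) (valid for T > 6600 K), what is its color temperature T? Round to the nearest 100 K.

12000 K

(t − 60)^(-0.1332) = 191/329.7 = 0.57931.
t − 60 = 0.57931^(1/-0.1332) = 0.57931^(-7.508) = 60.245, so t = 120.245.
T = 100·t = 12025 K → 12000 K to the nearest 100 K.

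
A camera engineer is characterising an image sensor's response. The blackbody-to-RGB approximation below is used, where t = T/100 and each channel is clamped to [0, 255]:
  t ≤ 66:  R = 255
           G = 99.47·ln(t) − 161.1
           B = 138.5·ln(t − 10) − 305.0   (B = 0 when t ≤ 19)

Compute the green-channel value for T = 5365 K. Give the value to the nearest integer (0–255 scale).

t = 5365/100 = 53.65; the t ≤ 66 branch applies.
G = 99.47·ln 53.65 − 161.1 = 99.47·3.9825 − 161.1 = 235.037.
Rounded: 235.

235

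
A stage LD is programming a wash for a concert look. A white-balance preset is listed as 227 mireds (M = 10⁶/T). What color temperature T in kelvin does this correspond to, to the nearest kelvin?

T = 10⁶ / 227 = 4405.29 K → 4405 K.

4405 K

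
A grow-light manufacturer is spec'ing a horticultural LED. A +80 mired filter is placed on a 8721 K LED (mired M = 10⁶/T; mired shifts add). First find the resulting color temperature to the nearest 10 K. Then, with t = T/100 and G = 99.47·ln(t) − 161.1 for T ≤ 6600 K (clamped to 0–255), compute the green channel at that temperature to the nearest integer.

M_in = 10⁶/8721 = 114.67; M_out = 114.67 + (+80) = 194.67.
T_out = 10⁶/194.67 = 5137.0 K → 5140 K; t = 51.4.
G = 99.47·ln 51.4 − 161.1 = 99.47·3.9396 − 161.1 = 230.776.
Rounded: 231.

231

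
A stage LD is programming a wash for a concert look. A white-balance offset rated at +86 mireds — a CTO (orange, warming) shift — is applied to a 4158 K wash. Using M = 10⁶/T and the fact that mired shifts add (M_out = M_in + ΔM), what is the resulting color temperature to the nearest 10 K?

3060 K

M_in = 10⁶/4158 = 240.50 mireds.
M_out = 240.50 + (+86) = 326.50 mireds.
T_out = 10⁶/326.50 = 3062.8 K → 3060 K.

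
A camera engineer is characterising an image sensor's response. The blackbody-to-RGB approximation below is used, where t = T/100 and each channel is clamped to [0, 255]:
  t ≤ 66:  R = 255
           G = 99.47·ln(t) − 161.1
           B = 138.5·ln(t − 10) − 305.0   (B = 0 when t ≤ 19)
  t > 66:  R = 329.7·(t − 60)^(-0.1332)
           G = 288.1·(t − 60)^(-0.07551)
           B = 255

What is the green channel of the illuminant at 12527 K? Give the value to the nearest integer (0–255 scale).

t = 12527/100 = 125.27; the t > 66 branch applies.
G = 288.1·(125.27 − 60)^(-0.07551) = 288.1·65.27^(-0.07551) = 288.1·0.72941 = 210.143.
Rounded: 210.

210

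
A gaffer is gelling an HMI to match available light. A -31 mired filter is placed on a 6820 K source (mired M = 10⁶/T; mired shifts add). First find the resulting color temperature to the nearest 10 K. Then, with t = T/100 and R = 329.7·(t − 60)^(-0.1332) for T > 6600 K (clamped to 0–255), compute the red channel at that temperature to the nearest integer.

213

M_in = 10⁶/6820 = 146.63; M_out = 146.63 + (-31) = 115.63.
T_out = 10⁶/115.63 = 8648.5 K → 8650 K; t = 86.5.
R = 329.7·(86.5 − 60)^(-0.1332) = 329.7·26.5^(-0.1332) = 329.7·0.64628 = 213.080.
Rounded: 213.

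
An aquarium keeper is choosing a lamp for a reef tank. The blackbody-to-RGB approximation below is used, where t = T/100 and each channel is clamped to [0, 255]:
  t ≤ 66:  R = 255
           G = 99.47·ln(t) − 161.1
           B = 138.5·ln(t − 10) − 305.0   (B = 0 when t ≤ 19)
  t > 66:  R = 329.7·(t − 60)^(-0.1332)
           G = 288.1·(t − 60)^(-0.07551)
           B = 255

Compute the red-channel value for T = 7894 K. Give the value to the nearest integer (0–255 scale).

223

t = 7894/100 = 78.94; the t > 66 branch applies.
R = 329.7·(78.94 − 60)^(-0.1332) = 329.7·18.94^(-0.1332) = 329.7·0.67585 = 222.829.
Rounded: 223.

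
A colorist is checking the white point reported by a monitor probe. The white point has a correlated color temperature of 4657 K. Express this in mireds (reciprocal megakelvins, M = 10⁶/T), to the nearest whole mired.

M = 10⁶ / 4657 = 214.731 → 215 mireds.

215 mireds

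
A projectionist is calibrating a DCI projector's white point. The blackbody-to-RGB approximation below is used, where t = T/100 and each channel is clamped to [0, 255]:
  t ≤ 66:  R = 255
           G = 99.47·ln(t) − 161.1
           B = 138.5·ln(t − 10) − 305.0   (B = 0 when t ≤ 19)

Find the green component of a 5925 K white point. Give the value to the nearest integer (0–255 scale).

245

t = 5925/100 = 59.25; the t ≤ 66 branch applies.
G = 99.47·ln 59.25 − 161.1 = 99.47·4.0818 − 161.1 = 244.913.
Rounded: 245.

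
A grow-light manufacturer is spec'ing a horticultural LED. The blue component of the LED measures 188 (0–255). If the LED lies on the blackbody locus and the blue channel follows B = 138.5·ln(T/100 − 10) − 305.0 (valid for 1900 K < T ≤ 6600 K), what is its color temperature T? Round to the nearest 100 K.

ln(t − 10) = (188 + 305.0) / 138.5 = 3.5596.
t − 10 = e^3.5596 = 35.148, so t = 45.148.
T = 100·t = 4515 K → 4500 K to the nearest 100 K.

4500 K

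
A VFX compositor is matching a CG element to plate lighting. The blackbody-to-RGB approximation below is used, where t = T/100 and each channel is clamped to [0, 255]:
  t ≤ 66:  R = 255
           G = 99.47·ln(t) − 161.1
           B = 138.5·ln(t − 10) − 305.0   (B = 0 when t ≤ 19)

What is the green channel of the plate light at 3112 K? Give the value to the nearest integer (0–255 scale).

t = 3112/100 = 31.12; the t ≤ 66 branch applies.
G = 99.47·ln 31.12 − 161.1 = 99.47·3.4379 − 161.1 = 180.863.
Rounded: 181.

181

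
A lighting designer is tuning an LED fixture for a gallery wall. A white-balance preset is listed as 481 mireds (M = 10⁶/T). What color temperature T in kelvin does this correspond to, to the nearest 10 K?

T = 10⁶ / 481 = 2079.00 K → 2080 K.

2080 K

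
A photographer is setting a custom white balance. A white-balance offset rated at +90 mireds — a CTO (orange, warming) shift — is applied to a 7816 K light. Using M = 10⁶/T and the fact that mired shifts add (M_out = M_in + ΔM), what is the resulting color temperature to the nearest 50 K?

4600 K

M_in = 10⁶/7816 = 127.94 mireds.
M_out = 127.94 + (+90) = 217.94 mireds.
T_out = 10⁶/217.94 = 4588.4 K → 4600 K.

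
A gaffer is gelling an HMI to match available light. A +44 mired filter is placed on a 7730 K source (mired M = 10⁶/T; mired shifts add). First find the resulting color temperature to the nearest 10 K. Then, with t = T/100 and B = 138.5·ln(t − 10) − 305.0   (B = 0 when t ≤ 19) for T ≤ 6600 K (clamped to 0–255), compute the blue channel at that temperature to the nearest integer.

230

M_in = 10⁶/7730 = 129.37; M_out = 129.37 + (+44) = 173.37.
T_out = 10⁶/173.37 = 5768.1 K → 5770 K; t = 57.7.
B = 138.5·ln(57.7 − 10) − 305.0 = 138.5·ln 47.7 − 305.0 = 138.5·3.8649 − 305.0 = 230.293.
Rounded: 230.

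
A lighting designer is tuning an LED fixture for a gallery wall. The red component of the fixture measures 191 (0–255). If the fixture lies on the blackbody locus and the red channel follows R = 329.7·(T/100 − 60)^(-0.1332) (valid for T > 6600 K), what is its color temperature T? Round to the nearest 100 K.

12000 K

(t − 60)^(-0.1332) = 191/329.7 = 0.57931.
t − 60 = 0.57931^(1/-0.1332) = 0.57931^(-7.508) = 60.245, so t = 120.245.
T = 100·t = 12025 K → 12000 K to the nearest 100 K.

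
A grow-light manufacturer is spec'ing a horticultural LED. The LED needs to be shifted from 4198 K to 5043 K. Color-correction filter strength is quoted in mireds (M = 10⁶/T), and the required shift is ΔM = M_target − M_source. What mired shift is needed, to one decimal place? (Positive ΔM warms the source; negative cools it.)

-39.9 mireds

M_source = 10⁶/4198 = 238.209; M_target = 10⁶/5043 = 198.295.
ΔM = 198.295 − 238.209 = -39.914 → -39.9 mireds, a cooling shift.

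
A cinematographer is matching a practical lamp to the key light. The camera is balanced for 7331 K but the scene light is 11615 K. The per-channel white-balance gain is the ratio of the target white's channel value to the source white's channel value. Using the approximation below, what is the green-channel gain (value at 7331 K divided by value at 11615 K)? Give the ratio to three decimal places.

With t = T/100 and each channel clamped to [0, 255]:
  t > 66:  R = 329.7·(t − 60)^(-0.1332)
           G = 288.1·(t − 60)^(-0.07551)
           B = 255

At 11615 K (t = 116.15):
  G = 288.1·(116.15 − 60)^(-0.07551) = 288.1·56.15^(-0.07551) = 288.1·0.73775 = 212.544.
At 7331 K (t = 73.31):
  G = 288.1·(73.31 − 60)^(-0.07551) = 288.1·13.31^(-0.07551) = 288.1·0.82246 = 236.950.
Gain = 236.950 / 212.544 = 1.1148 → 1.115.

1.115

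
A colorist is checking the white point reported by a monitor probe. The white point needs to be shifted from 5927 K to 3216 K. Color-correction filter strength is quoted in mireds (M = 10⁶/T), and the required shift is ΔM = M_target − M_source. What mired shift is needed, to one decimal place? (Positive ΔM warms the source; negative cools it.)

M_source = 10⁶/5927 = 168.719; M_target = 10⁶/3216 = 310.945.
ΔM = 310.945 − 168.719 = 142.226 → +142.2 mireds, a warming shift.

+142.2 mireds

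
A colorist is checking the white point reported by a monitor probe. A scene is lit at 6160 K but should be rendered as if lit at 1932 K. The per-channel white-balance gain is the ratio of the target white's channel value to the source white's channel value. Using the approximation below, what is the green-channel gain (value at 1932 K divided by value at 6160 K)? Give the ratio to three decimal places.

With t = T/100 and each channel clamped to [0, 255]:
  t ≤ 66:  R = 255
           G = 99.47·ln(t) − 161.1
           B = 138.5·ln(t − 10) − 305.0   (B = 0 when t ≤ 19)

0.536

At 6160 K (t = 61.6):
  G = 99.47·ln 61.6 − 161.1 = 99.47·4.1207 − 161.1 = 248.782.
At 1932 K (t = 19.32):
  G = 99.47·ln 19.32 − 161.1 = 99.47·2.9611 − 161.1 = 133.445.
Gain = 133.445 / 248.782 = 0.5364 → 0.536.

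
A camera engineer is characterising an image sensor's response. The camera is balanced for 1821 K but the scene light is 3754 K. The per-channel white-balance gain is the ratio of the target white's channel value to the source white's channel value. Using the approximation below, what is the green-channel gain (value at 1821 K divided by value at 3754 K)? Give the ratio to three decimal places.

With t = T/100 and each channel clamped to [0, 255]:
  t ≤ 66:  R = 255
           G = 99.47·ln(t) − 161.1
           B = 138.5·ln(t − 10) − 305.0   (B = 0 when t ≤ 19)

0.639

At 3754 K (t = 37.54):
  G = 99.47·ln 37.54 − 161.1 = 99.47·3.6254 − 161.1 = 199.519.
At 1821 K (t = 18.21):
  G = 99.47·ln 18.21 − 161.1 = 99.47·2.9020 − 161.1 = 127.559.
Gain = 127.559 / 199.519 = 0.6393 → 0.639.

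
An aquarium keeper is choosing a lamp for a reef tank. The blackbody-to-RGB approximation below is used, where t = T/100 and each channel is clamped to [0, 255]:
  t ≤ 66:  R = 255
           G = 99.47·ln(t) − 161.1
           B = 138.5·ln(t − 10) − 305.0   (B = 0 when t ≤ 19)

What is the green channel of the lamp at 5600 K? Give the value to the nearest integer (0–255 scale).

t = 5600/100 = 56; the t ≤ 66 branch applies.
G = 99.47·ln 56 − 161.1 = 99.47·4.0254 − 161.1 = 239.302.
Rounded: 239.

239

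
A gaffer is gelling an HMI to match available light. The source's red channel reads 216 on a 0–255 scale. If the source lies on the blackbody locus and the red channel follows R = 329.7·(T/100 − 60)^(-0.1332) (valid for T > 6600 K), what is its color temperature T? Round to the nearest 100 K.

(t − 60)^(-0.1332) = 216/329.7 = 0.65514.
t − 60 = 0.65514^(1/-0.1332) = 0.65514^(-7.508) = 23.926, so t = 83.926.
T = 100·t = 8393 K → 8400 K to the nearest 100 K.

8400 K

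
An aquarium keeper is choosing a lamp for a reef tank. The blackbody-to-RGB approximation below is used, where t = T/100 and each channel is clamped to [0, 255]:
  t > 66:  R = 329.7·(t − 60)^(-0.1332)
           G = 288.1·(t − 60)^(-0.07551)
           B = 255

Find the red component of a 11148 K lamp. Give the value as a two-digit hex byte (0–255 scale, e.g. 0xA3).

0xC3

t = 11148/100 = 111.48; the t > 66 branch applies.
R = 329.7·(111.48 − 60)^(-0.1332) = 329.7·51.48^(-0.1332) = 329.7·0.59157 = 195.042.
Rounded: 195; in hex, 0xC3.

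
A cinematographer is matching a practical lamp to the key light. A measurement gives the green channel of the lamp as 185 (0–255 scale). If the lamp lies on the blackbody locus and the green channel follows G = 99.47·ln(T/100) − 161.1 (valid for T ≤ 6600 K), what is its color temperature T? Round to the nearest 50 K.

ln t = (185 + 161.1) / 99.47 = 3.4794.
t = e^3.4794 = 32.442.
T = 100·t = 3244 K → 3250 K to the nearest 50 K.

3250 K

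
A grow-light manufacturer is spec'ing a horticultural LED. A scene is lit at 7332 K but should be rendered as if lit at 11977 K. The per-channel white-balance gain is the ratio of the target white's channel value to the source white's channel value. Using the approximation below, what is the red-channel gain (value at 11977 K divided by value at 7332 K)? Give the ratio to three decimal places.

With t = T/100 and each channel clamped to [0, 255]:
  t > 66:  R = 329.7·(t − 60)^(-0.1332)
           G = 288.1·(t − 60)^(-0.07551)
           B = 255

0.819

At 7332 K (t = 73.32):
  R = 329.7·(73.32 − 60)^(-0.1332) = 329.7·13.32^(-0.1332) = 329.7·0.70830 = 233.526.
At 11977 K (t = 119.77):
  R = 329.7·(119.77 − 60)^(-0.1332) = 329.7·59.77^(-0.1332) = 329.7·0.57993 = 191.202.
Gain = 191.202 / 233.526 = 0.8188 → 0.819.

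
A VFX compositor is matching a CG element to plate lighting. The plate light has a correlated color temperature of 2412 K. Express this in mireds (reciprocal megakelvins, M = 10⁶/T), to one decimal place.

414.6 mireds

M = 10⁶ / 2412 = 414.594 → 414.6 mireds.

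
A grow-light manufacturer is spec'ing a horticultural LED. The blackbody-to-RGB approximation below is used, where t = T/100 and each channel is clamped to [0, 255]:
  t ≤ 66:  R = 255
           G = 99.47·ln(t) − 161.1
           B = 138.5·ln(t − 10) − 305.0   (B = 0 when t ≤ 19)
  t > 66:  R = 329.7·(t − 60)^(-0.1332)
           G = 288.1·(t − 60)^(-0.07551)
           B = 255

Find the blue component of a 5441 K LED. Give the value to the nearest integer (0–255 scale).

220

t = 5441/100 = 54.41; the t ≤ 66 branch applies.
B = 138.5·ln(54.41 − 10) − 305.0 = 138.5·ln 44.41 − 305.0 = 138.5·3.7935 − 305.0 = 220.395.
Rounded: 220.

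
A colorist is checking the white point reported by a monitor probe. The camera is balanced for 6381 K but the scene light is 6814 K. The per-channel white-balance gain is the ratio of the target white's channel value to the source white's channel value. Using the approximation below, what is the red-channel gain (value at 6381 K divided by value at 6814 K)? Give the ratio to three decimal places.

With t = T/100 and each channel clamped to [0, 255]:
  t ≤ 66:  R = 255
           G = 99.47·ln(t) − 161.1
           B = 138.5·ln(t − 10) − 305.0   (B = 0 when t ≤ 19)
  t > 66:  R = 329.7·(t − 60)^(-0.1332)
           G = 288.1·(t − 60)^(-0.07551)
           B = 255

At 6814 K (t = 68.14):
  R = 329.7·(68.14 − 60)^(-0.1332) = 329.7·8.14^(-0.1332) = 329.7·0.75632 = 249.358.
At 6381 K (t = 63.81):
  R = 255 by definition for t ≤ 66.
Gain = 255.000 / 249.358 = 1.0226 → 1.023.

1.023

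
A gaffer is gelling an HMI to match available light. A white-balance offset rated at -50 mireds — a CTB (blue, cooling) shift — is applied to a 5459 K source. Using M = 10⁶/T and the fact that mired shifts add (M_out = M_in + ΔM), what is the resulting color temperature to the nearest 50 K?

7500 K

M_in = 10⁶/5459 = 183.18 mireds.
M_out = 183.18 + (-50) = 133.18 mireds.
T_out = 10⁶/133.18 = 7508.4 K → 7500 K.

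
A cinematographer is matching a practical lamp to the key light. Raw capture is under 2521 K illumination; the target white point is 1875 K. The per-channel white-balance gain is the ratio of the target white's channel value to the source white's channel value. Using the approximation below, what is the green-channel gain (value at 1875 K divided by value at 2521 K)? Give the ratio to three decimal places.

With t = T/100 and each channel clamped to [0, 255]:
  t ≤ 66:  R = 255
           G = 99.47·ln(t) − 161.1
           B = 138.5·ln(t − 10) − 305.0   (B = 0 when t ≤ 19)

At 2521 K (t = 25.21):
  G = 99.47·ln 25.21 − 161.1 = 99.47·3.2272 − 161.1 = 159.914.
At 1875 K (t = 18.75):
  G = 99.47·ln 18.75 − 161.1 = 99.47·2.9312 − 161.1 = 130.466.
Gain = 130.466 / 159.914 = 0.8159 → 0.816.

0.816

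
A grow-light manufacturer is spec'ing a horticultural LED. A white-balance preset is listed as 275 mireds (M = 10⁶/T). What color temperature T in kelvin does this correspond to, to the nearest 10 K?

T = 10⁶ / 275 = 3636.36 K → 3640 K.

3640 K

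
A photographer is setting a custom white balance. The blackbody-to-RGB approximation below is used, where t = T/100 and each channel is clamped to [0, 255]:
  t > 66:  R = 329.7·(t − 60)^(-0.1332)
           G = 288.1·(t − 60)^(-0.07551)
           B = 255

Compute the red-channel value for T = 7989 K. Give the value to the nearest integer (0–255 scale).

221

t = 7989/100 = 79.89; the t > 66 branch applies.
R = 329.7·(79.89 − 60)^(-0.1332) = 329.7·19.89^(-0.1332) = 329.7·0.67146 = 221.381.
Rounded: 221.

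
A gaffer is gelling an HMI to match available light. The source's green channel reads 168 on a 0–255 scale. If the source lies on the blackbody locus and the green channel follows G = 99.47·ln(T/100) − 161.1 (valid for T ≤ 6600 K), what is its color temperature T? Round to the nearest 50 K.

2750 K

ln t = (168 + 161.1) / 99.47 = 3.3085.
t = e^3.3085 = 27.345.
T = 100·t = 2735 K → 2750 K to the nearest 50 K.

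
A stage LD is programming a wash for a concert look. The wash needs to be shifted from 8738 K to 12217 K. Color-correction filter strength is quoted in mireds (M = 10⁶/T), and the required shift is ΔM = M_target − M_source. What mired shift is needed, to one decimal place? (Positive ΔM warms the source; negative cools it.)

M_source = 10⁶/8738 = 114.443; M_target = 10⁶/12217 = 81.853.
ΔM = 81.853 − 114.443 = -32.590 → -32.6 mireds, a cooling shift.

-32.6 mireds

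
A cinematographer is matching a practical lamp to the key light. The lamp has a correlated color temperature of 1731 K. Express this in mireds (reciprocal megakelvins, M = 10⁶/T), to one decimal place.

577.7 mireds

M = 10⁶ / 1731 = 577.701 → 577.7 mireds.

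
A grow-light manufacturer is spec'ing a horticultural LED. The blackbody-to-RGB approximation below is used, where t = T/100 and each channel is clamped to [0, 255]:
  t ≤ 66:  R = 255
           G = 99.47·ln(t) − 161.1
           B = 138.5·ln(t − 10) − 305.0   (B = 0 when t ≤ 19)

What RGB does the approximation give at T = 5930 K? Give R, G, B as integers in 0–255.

t = 5930/100 = 59.3; the t ≤ 66 branch applies.
R = 255 by definition for t ≤ 66.
G = 99.47·ln 59.3 − 161.1 = 99.47·4.0826 − 161.1 = 244.997.
B = 138.5·ln(59.3 − 10) − 305.0 = 138.5·ln 49.3 − 305.0 = 138.5·3.8979 − 305.0 = 234.862.
Rounded: (255, 245, 235).

R=255, G=245, B=235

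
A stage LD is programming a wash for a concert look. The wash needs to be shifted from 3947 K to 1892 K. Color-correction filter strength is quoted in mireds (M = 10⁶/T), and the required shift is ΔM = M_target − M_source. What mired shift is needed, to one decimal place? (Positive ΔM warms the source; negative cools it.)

+275.2 mireds

M_source = 10⁶/3947 = 253.357; M_target = 10⁶/1892 = 528.541.
ΔM = 528.541 − 253.357 = 275.184 → +275.2 mireds, a warming shift.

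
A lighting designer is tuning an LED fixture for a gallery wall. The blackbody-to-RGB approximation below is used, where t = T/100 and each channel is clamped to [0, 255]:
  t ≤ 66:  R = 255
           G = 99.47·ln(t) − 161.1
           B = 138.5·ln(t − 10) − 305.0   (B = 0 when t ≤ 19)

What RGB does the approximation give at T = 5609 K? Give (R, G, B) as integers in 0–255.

(255, 239, 226)

t = 5609/100 = 56.09; the t ≤ 66 branch applies.
R = 255 by definition for t ≤ 66.
G = 99.47·ln 56.09 − 161.1 = 99.47·4.0270 − 161.1 = 239.461.
B = 138.5·ln(56.09 − 10) − 305.0 = 138.5·ln 46.09 − 305.0 = 138.5·3.8306 − 305.0 = 225.538.
Rounded: (255, 239, 226).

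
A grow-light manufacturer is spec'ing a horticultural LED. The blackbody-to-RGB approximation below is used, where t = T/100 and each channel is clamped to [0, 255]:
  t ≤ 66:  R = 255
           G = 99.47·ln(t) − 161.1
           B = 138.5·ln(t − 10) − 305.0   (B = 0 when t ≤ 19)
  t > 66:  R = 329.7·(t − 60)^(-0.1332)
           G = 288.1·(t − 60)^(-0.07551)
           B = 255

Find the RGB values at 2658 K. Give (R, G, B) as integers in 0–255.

(255, 165, 84)

t = 2658/100 = 26.58; the t ≤ 66 branch applies.
R = 255 by definition for t ≤ 66.
G = 99.47·ln 26.58 − 161.1 = 99.47·3.2802 − 161.1 = 165.177.
B = 138.5·ln(26.58 − 10) − 305.0 = 138.5·ln 16.58 − 305.0 = 138.5·2.8082 − 305.0 = 83.935.
Rounded: (255, 165, 84).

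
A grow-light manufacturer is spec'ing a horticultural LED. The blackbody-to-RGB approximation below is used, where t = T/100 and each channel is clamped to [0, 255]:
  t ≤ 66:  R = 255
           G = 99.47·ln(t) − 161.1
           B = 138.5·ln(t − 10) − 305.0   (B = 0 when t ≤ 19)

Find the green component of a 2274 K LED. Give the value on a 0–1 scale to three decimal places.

t = 2274/100 = 22.74; the t ≤ 66 branch applies.
G = 99.47·ln 22.74 − 161.1 = 99.47·3.1241 − 161.1 = 149.657.
On a 0–1 scale: 149.657/255 = 0.5869 → 0.587.

0.587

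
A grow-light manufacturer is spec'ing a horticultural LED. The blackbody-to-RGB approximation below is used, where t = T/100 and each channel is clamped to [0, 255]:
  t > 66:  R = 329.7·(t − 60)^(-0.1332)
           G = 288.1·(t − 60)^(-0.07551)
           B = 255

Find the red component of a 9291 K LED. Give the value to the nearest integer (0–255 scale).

207

t = 9291/100 = 92.91; the t > 66 branch applies.
R = 329.7·(92.91 − 60)^(-0.1332) = 329.7·32.91^(-0.1332) = 329.7·0.62790 = 207.019.
Rounded: 207.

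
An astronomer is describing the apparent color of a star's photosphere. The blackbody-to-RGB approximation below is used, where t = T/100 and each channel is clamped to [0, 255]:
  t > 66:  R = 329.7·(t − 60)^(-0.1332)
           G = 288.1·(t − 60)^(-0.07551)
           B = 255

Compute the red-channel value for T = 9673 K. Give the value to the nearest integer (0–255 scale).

204

t = 9673/100 = 96.73; the t > 66 branch applies.
R = 329.7·(96.73 − 60)^(-0.1332) = 329.7·36.73^(-0.1332) = 329.7·0.61878 = 204.013.
Rounded: 204.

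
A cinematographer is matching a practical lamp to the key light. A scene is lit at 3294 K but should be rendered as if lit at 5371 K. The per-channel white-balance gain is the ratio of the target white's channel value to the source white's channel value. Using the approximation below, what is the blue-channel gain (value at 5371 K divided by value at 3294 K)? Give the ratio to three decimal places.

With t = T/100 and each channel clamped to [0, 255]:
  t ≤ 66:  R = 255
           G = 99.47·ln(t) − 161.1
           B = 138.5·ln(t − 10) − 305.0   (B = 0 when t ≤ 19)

At 3294 K (t = 32.94):
  B = 138.5·ln(32.94 − 10) − 305.0 = 138.5·ln 22.94 − 305.0 = 138.5·3.1329 − 305.0 = 128.904.
At 5371 K (t = 53.71):
  B = 138.5·ln(53.71 − 10) − 305.0 = 138.5·ln 43.71 − 305.0 = 138.5·3.7776 − 305.0 = 218.194.
Gain = 218.194 / 128.904 = 1.6927 → 1.693.

1.693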